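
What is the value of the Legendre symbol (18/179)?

-1

Euler's criterion: (18/179) ≡ 18^89 (mod 179).
18^2 ≡ 145 (mod 179)
18^4 ≡ 82 (mod 179)
18^8 ≡ 101 (mod 179)
18^16 ≡ 177 (mod 179)
18^32 ≡ 4 (mod 179)
18^64 ≡ 16 (mod 179)
18^89 = 18^(64+16+8+1) ≡ 178 (mod 179).
Result is 178 ≡ −1, so (18/179) = −1.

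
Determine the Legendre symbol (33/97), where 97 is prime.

1

Reciprocity: 33 ≡ 1 and 97 ≡ 1 (mod 4), so (33/97) = +(97/33).
Reduce top mod 33: now compute (31/33).
Reciprocity: 31 ≡ 3 and 33 ≡ 1 (mod 4), so (31/33) = +(33/31).
Reduce top mod 31: now compute (2/31).
Pull out 2: since 31 ≡ 7 (mod 8), (2/31) = +1.
Reached (1/31) = 1. Collecting the sign flips along the way, the symbol is +1.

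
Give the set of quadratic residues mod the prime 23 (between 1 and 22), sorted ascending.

Square k = 1,…,11 (k and 23−k give the same square):
1²=1, 2²=4, 3²=9, 4²=16, 5²≡2, 6²≡13, 7²≡3, 8²≡18, 9²≡12, 10²≡8, 11²≡6 (mod 23).
So the quadratic residues mod 23 are {1, 2, 3, 4, 6, 8, 9, 12, 13, 16, 18}.

1,2,3,4,6,8,9,12,13,16,18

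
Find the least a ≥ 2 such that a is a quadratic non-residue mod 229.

2

(2/229) = −1, so 2 is the smallest positive non-residue mod 229.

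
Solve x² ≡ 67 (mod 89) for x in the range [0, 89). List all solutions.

44, 45

89 ≡ 1 (mod 4), so we find a root by search.
Trying successive values, 44² = 1936 ≡ 67 (mod 89). The other root is 89 − 44 = 45.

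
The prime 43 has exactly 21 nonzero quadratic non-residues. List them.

Square k = 1,…,21 (k and 43−k give the same square):
1²=1, 2²=4, 3²=9, 4²=16, 5²=25, 6²=36, 7²≡6, 8²≡21, 9²≡38, 10²≡14, 11²≡35, 12²≡15, 13²≡40, 14²≡24, 15²≡10, 16²≡41, 17²≡31, 18²≡23, 19²≡17, 20²≡13, 21²≡11 (mod 43).
The residues are {1, 4, 6, 9, 10, 11, 13, 14, 15, 16, 17, 21, 23, 24, 25, 31, 35, 36, 38, 40, 41}; the non-residues are the remaining 21 nonzero classes.

2, 3, 5, 7, 8, 12, 18, 19, 20, 22, 26, 27, 28, 29, 30, 32, 33, 34, 37, 39, 42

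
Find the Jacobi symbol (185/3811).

0

Reciprocity: 185 ≡ 1 and 3811 ≡ 3 (mod 4), so (185/3811) = +(3811/185).
Reduce top mod 185: now compute (111/185).
Reciprocity: 111 ≡ 3 and 185 ≡ 1 (mod 4), so (111/185) = +(185/111).
Reduce top mod 111: now compute (74/111).
Pull out 2: since 111 ≡ 7 (mod 8), (2/111) = +1.
Reciprocity: 37 ≡ 1 and 111 ≡ 3 (mod 4), so (37/111) = +(111/37).
Reduce top mod 37: now compute (0/37).
Top reduces to 0: gcd > 1, so the symbol is 0.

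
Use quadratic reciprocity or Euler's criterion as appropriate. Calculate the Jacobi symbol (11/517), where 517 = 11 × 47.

0

Reciprocity: 11 ≡ 3 and 517 ≡ 1 (mod 4), so (11/517) = +(517/11).
Reduce top mod 11: now compute (0/11).
Top reduces to 0: gcd > 1, so the symbol is 0.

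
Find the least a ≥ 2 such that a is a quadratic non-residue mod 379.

2

(2/379) = −1, so 2 is the smallest positive non-residue mod 379.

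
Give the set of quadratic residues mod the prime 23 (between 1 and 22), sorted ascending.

1, 2, 3, 4, 6, 8, 9, 12, 13, 16, 18

Square k = 1,…,11 (k and 23−k give the same square):
1²=1, 2²=4, 3²=9, 4²=16, 5²≡2, 6²≡13, 7²≡3, 8²≡18, 9²≡12, 10²≡8, 11²≡6 (mod 23).
So the quadratic residues mod 23 are {1, 2, 3, 4, 6, 8, 9, 12, 13, 16, 18}.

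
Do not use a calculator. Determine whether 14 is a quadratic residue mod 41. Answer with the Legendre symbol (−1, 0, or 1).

-1

Euler's criterion: (14/41) ≡ 14^20 (mod 41).
14^2 ≡ 32 (mod 41)
14^4 ≡ 40 (mod 41)
14^8 ≡ 1 (mod 41)
14^16 ≡ 1 (mod 41)
14^20 = 14^(16+4) ≡ 40 (mod 41).
Result is 40 ≡ −1, so (14/41) = −1.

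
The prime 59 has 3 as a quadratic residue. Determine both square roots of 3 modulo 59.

Since 59 ≡ 3 (mod 4), a square root of 3 is 3^((59+1)/4) = 3^15 mod 59.
Repeated squaring: 3^2≡9, 3^4≡22, 3^8≡12 (mod 59).
3^15 = 3^(8+4+2+1) ≡ 48 (mod 59).
Check: 48² = 2304 ≡ 3 (mod 59). The two roots are 11 and 48.

11, 48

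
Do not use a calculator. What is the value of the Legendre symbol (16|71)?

1

Pull out 2^4: since 71 ≡ 7 (mod 8), (2/71) = +1, so (2/71)^4 = +1.
Reached (1/71) = 1. Collecting the sign flips along the way, the symbol is +1.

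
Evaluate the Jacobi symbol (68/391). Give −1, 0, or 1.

Pull out 2^2: since 391 ≡ 7 (mod 8), (2/391) = +1, so (2/391)^2 = +1.
Reciprocity: 17 ≡ 1 and 391 ≡ 3 (mod 4), so (17/391) = +(391/17).
Reduce top mod 17: now compute (0/17).
Top reduces to 0: gcd > 1, so the symbol is 0.

0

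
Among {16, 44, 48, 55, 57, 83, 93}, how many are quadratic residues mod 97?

4

(16/97) = +1 → QR.
(44/97) = +1 → QR.
(48/97) = +1 → QR.
(55/97) = -1 → non-residue.
(57/97) = -1 → non-residue.
(83/97) = -1 → non-residue.
(93/97) = +1 → QR.
Total quadratic residues among the 7: 4.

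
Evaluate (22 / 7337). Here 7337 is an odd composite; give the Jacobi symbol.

Pull out 2: since 7337 ≡ 1 (mod 8), (2/7337) = +1.
Reciprocity: 11 ≡ 3 and 7337 ≡ 1 (mod 4), so (11/7337) = +(7337/11).
Reduce top mod 11: now compute (0/11).
Top reduces to 0: gcd > 1, so the symbol is 0.

0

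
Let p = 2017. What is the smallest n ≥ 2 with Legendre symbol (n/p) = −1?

5

(2/2017) = +1, so 2 is a residue.
(3/2017) = +1, so 3 is a residue.
(4/2017) = +1, so 4 is a residue.
(5/2017) = −1, so 5 is the smallest positive non-residue mod 2017.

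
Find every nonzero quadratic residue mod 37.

Square k = 1,…,18 (k and 37−k give the same square):
1²=1, 2²=4, 3²=9, 4²=16, 5²=25, 6²=36, 7²≡12, 8²≡27, 9²≡7, 10²≡26, 11²≡10, 12²≡33, 13²≡21, 14²≡11, 15²≡3, 16²≡34, 17²≡30, 18²≡28 (mod 37).
So the quadratic residues mod 37 are {1, 3, 4, 7, 9, 10, 11, 12, 16, 21, 25, 26, 27, 28, 30, 33, 34, 36}.

1 3 4 7 9 10 11 12 16 21 25 26 27 28 30 33 34 36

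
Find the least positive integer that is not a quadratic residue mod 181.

(2/181) = −1, so 2 is the smallest positive non-residue mod 181.

2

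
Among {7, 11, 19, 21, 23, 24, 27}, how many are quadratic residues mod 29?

(7/29) = +1 → QR.
(11/29) = -1 → non-residue.
(19/29) = -1 → non-residue.
(21/29) = -1 → non-residue.
(23/29) = +1 → QR.
(24/29) = +1 → QR.
(27/29) = -1 → non-residue.
Total quadratic residues among the 7: 3.

3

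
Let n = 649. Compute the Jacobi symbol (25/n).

1

Reciprocity: 25 ≡ 1 and 649 ≡ 1 (mod 4), so (25/649) = +(649/25).
Reduce top mod 25: now compute (24/25).
Pull out 2^3: since 25 ≡ 1 (mod 8), (2/25) = +1, so (2/25)^3 = +1.
Reciprocity: 3 ≡ 3 and 25 ≡ 1 (mod 4), so (3/25) = +(25/3).
Reduce top mod 3: now compute (1/3).
Reached (1/3) = 1. Collecting the sign flips along the way, the symbol is +1.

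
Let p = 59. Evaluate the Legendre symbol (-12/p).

Euler's criterion: (-12/59) ≡ 47^29 (mod 59).
47^2 ≡ 26 (mod 59)
47^4 ≡ 27 (mod 59)
47^8 ≡ 21 (mod 59)
47^16 ≡ 28 (mod 59)
47^29 = 47^(16+8+4+1) ≡ 58 (mod 59).
Result is 58 ≡ −1, so (-12/59) = −1.

-1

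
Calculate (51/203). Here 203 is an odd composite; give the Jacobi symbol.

1

Reciprocity: 51 ≡ 3 and 203 ≡ 3 (mod 4), so (51/203) = −(203/51).
Reduce top mod 51: now compute (50/51).
Pull out 2: since 51 ≡ 3 (mod 8), (2/51) = -1.
Reciprocity: 25 ≡ 1 and 51 ≡ 3 (mod 4), so (25/51) = +(51/25).
Reduce top mod 25: now compute (1/25).
Reached (1/25) = 1. Collecting the sign flips along the way, the symbol is +1.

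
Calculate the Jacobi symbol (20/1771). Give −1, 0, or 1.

Pull out 2^2: since 1771 ≡ 3 (mod 8), (2/1771) = -1, so (2/1771)^2 = +1.
Reciprocity: 5 ≡ 1 and 1771 ≡ 3 (mod 4), so (5/1771) = +(1771/5).
Reduce top mod 5: now compute (1/5).
Reached (1/5) = 1. Collecting the sign flips along the way, the symbol is +1.

1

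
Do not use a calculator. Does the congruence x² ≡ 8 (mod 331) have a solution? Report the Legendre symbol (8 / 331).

Euler's criterion: (8/331) ≡ 8^165 (mod 331).
8^2 ≡ 64 (mod 331)
8^4 ≡ 124 (mod 331)
8^8 ≡ 150 (mod 331)
8^16 ≡ 323 (mod 331)
8^32 ≡ 64 (mod 331)
8^64 ≡ 124 (mod 331)
8^128 ≡ 150 (mod 331)
8^165 = 8^(128+32+4+1) ≡ 330 (mod 331).
Result is 330 ≡ −1, so (8/331) = −1.

-1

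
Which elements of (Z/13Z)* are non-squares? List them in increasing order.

Square k = 1,…,6 (k and 13−k give the same square):
1²=1, 2²=4, 3²=9, 4²≡3, 5²≡12, 6²≡10 (mod 13).
The residues are {1, 3, 4, 9, 10, 12}; the non-residues are the remaining 6 nonzero classes.

2,5,6,7,8,11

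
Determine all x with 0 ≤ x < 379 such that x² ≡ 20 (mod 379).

78, 301

Since 379 ≡ 3 (mod 4), a square root of 20 is 20^((379+1)/4) = 20^95 mod 379.
Repeated squaring: 20^2≡21, 20^4≡62, 20^8≡54, 20^16≡263, 20^32≡191, 20^64≡97 (mod 379).
20^95 = 20^(64+16+8+4+2+1) ≡ 301 (mod 379).
Check: 301² = 90601 ≡ 20 (mod 379). The two roots are 78 and 301.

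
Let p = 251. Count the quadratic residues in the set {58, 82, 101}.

(58/251) = +1 → QR.
(82/251) = -1 → non-residue.
(101/251) = +1 → QR.
Total quadratic residues among the 3: 2.

2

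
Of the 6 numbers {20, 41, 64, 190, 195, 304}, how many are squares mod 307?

(20/307) = -1 → non-residue.
(41/307) = +1 → QR.
(64/307) = +1 → QR.
(190/307) = +1 → QR.
(195/307) = -1 → non-residue.
(304/307) = +1 → QR.
Total quadratic residues among the 6: 4.

4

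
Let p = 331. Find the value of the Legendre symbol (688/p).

1

First reduce: 688 ≡ 26 (mod 331).
Pull out 2: since 331 ≡ 3 (mod 8), (2/331) = -1.
Reciprocity: 13 ≡ 1 and 331 ≡ 3 (mod 4), so (13/331) = +(331/13).
Reduce top mod 13: now compute (6/13).
Pull out 2: since 13 ≡ 5 (mod 8), (2/13) = -1.
Reciprocity: 3 ≡ 3 and 13 ≡ 1 (mod 4), so (3/13) = +(13/3).
Reduce top mod 3: now compute (1/3).
Reached (1/3) = 1. Collecting the sign flips along the way, the symbol is +1.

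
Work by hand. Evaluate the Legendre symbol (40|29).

-1

First reduce: 40 ≡ 11 (mod 29).
Reciprocity: 11 ≡ 3 and 29 ≡ 1 (mod 4), so (11/29) = +(29/11).
Reduce top mod 11: now compute (7/11).
Reciprocity: 7 ≡ 3 and 11 ≡ 3 (mod 4), so (7/11) = −(11/7).
Reduce top mod 7: now compute (4/7).
Pull out 2^2: since 7 ≡ 7 (mod 8), (2/7) = +1, so (2/7)^2 = +1.
Reached (1/7) = 1. Collecting the sign flips along the way, the symbol is -1.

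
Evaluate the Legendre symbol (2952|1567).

First reduce: 2952 ≡ 1385 (mod 1567).
Reciprocity: 1385 ≡ 1 and 1567 ≡ 3 (mod 4), so (1385/1567) = +(1567/1385).
Reduce top mod 1385: now compute (182/1385).
Pull out 2: since 1385 ≡ 1 (mod 8), (2/1385) = +1.
Reciprocity: 91 ≡ 3 and 1385 ≡ 1 (mod 4), so (91/1385) = +(1385/91).
Reduce top mod 91: now compute (20/91).
Pull out 2^2: since 91 ≡ 3 (mod 8), (2/91) = -1, so (2/91)^2 = +1.
Reciprocity: 5 ≡ 1 and 91 ≡ 3 (mod 4), so (5/91) = +(91/5).
Reduce top mod 5: now compute (1/5).
Reached (1/5) = 1. Collecting the sign flips along the way, the symbol is +1.

1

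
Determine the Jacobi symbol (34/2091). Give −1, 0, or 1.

0

Pull out 2: since 2091 ≡ 3 (mod 8), (2/2091) = -1.
Reciprocity: 17 ≡ 1 and 2091 ≡ 3 (mod 4), so (17/2091) = +(2091/17).
Reduce top mod 17: now compute (0/17).
Top reduces to 0: gcd > 1, so the symbol is 0.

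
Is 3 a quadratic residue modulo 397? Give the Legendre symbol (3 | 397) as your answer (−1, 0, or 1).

Reciprocity: 3 ≡ 3 and 397 ≡ 1 (mod 4), so (3/397) = +(397/3).
Reduce top mod 3: now compute (1/3).
Reached (1/3) = 1. Collecting the sign flips along the way, the symbol is +1.

1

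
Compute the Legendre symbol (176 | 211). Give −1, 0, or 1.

Pull out 2^4: since 211 ≡ 3 (mod 8), (2/211) = -1, so (2/211)^4 = +1.
Reciprocity: 11 ≡ 3 and 211 ≡ 3 (mod 4), so (11/211) = −(211/11).
Reduce top mod 11: now compute (2/11).
Pull out 2: since 11 ≡ 3 (mod 8), (2/11) = -1.
Reached (1/11) = 1. Collecting the sign flips along the way, the symbol is +1.

1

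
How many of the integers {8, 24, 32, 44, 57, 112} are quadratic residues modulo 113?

5

(8/113) = +1 → QR.
(24/113) = -1 → non-residue.
(32/113) = +1 → QR.
(44/113) = +1 → QR.
(57/113) = +1 → QR.
(112/113) = +1 → QR.
Total quadratic residues among the 6: 5.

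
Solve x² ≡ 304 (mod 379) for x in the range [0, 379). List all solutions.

136, 243

Since 379 ≡ 3 (mod 4), a square root of 304 is 304^((379+1)/4) = 304^95 mod 379.
Repeated squaring: 304^2≡319, 304^4≡189, 304^8≡95, 304^16≡308, 304^32≡114, 304^64≡110 (mod 379).
304^95 = 304^(64+16+8+4+2+1) ≡ 136 (mod 379).
Check: 136² = 18496 ≡ 304 (mod 379). The two roots are 136 and 243.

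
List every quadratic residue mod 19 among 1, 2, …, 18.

1,4,5,6,7,9,11,16,17

Square k = 1,…,9 (k and 19−k give the same square):
1²=1, 2²=4, 3²=9, 4²=16, 5²≡6, 6²≡17, 7²≡11, 8²≡7, 9²≡5 (mod 19).
So the quadratic residues mod 19 are {1, 4, 5, 6, 7, 9, 11, 16, 17}.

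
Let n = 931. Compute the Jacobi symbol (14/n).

0

Pull out 2: since 931 ≡ 3 (mod 8), (2/931) = -1.
Reciprocity: 7 ≡ 3 and 931 ≡ 3 (mod 4), so (7/931) = −(931/7).
Reduce top mod 7: now compute (0/7).
Top reduces to 0: gcd > 1, so the symbol is 0.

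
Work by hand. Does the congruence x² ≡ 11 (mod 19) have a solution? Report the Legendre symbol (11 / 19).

1

Reciprocity: 11 ≡ 3 and 19 ≡ 3 (mod 4), so (11/19) = −(19/11).
Reduce top mod 11: now compute (8/11).
Pull out 2^3: since 11 ≡ 3 (mod 8), (2/11) = -1, so (2/11)^3 = -1.
Reached (1/11) = 1. Collecting the sign flips along the way, the symbol is +1.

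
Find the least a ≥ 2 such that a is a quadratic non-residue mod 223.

(2/223) = +1, so 2 is a residue.
(3/223) = −1, so 3 is the smallest positive non-residue mod 223.

3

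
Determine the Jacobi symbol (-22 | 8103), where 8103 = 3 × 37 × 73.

-1

First reduce: -22 ≡ 8081 (mod 8103).
Reciprocity: 8081 ≡ 1 and 8103 ≡ 3 (mod 4), so (8081/8103) = +(8103/8081).
Reduce top mod 8081: now compute (22/8081).
Pull out 2: since 8081 ≡ 1 (mod 8), (2/8081) = +1.
Reciprocity: 11 ≡ 3 and 8081 ≡ 1 (mod 4), so (11/8081) = +(8081/11).
Reduce top mod 11: now compute (7/11).
Reciprocity: 7 ≡ 3 and 11 ≡ 3 (mod 4), so (7/11) = −(11/7).
Reduce top mod 7: now compute (4/7).
Pull out 2^2: since 7 ≡ 7 (mod 8), (2/7) = +1, so (2/7)^2 = +1.
Reached (1/7) = 1. Collecting the sign flips along the way, the symbol is -1.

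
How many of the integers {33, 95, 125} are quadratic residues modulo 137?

0

(33/137) = -1 → non-residue.
(95/137) = -1 → non-residue.
(125/137) = -1 → non-residue.
Total quadratic residues among the 3: 0.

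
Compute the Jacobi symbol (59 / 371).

-1

Reciprocity: 59 ≡ 3 and 371 ≡ 3 (mod 4), so (59/371) = −(371/59).
Reduce top mod 59: now compute (17/59).
Reciprocity: 17 ≡ 1 and 59 ≡ 3 (mod 4), so (17/59) = +(59/17).
Reduce top mod 17: now compute (8/17).
Pull out 2^3: since 17 ≡ 1 (mod 8), (2/17) = +1, so (2/17)^3 = +1.
Reached (1/17) = 1. Collecting the sign flips along the way, the symbol is -1.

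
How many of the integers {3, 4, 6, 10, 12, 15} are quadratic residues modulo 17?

(3/17) = -1 → non-residue.
(4/17) = +1 → QR.
(6/17) = -1 → non-residue.
(10/17) = -1 → non-residue.
(12/17) = -1 → non-residue.
(15/17) = +1 → QR.
Total quadratic residues among the 6: 2.

2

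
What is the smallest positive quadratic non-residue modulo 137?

3

(2/137) = +1, so 2 is a residue.
(3/137) = −1, so 3 is the smallest positive non-residue mod 137.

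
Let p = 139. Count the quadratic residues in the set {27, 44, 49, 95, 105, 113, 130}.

(27/139) = -1 → non-residue.
(44/139) = +1 → QR.
(49/139) = +1 → QR.
(95/139) = -1 → non-residue.
(105/139) = -1 → non-residue.
(113/139) = +1 → QR.
(130/139) = -1 → non-residue.
Total quadratic residues among the 7: 3.

3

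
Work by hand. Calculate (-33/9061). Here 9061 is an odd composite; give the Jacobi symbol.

-1

First reduce: -33 ≡ 9028 (mod 9061).
Pull out 2^2: since 9061 ≡ 5 (mod 8), (2/9061) = -1, so (2/9061)^2 = +1.
Reciprocity: 2257 ≡ 1 and 9061 ≡ 1 (mod 4), so (2257/9061) = +(9061/2257).
Reduce top mod 2257: now compute (33/2257).
Reciprocity: 33 ≡ 1 and 2257 ≡ 1 (mod 4), so (33/2257) = +(2257/33).
Reduce top mod 33: now compute (13/33).
Reciprocity: 13 ≡ 1 and 33 ≡ 1 (mod 4), so (13/33) = +(33/13).
Reduce top mod 13: now compute (7/13).
Reciprocity: 7 ≡ 3 and 13 ≡ 1 (mod 4), so (7/13) = +(13/7).
Reduce top mod 7: now compute (6/7).
Pull out 2: since 7 ≡ 7 (mod 8), (2/7) = +1.
Reciprocity: 3 ≡ 3 and 7 ≡ 3 (mod 4), so (3/7) = −(7/3).
Reduce top mod 3: now compute (1/3).
Reached (1/3) = 1. Collecting the sign flips along the way, the symbol is -1.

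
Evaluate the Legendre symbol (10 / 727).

-1

Pull out 2: since 727 ≡ 7 (mod 8), (2/727) = +1.
Reciprocity: 5 ≡ 1 and 727 ≡ 3 (mod 4), so (5/727) = +(727/5).
Reduce top mod 5: now compute (2/5).
Pull out 2: since 5 ≡ 5 (mod 8), (2/5) = -1.
Reached (1/5) = 1. Collecting the sign flips along the way, the symbol is -1.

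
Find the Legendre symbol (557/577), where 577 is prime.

Reciprocity: 557 ≡ 1 and 577 ≡ 1 (mod 4), so (557/577) = +(577/557).
Reduce top mod 557: now compute (20/557).
Pull out 2^2: since 557 ≡ 5 (mod 8), (2/557) = -1, so (2/557)^2 = +1.
Reciprocity: 5 ≡ 1 and 557 ≡ 1 (mod 4), so (5/557) = +(557/5).
Reduce top mod 5: now compute (2/5).
Pull out 2: since 5 ≡ 5 (mod 8), (2/5) = -1.
Reached (1/5) = 1. Collecting the sign flips along the way, the symbol is -1.

-1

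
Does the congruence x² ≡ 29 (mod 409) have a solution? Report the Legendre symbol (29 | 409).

-1

Reciprocity: 29 ≡ 1 and 409 ≡ 1 (mod 4), so (29/409) = +(409/29).
Reduce top mod 29: now compute (3/29).
Reciprocity: 3 ≡ 3 and 29 ≡ 1 (mod 4), so (3/29) = +(29/3).
Reduce top mod 3: now compute (2/3).
Pull out 2: since 3 ≡ 3 (mod 8), (2/3) = -1.
Reached (1/3) = 1. Collecting the sign flips along the way, the symbol is -1.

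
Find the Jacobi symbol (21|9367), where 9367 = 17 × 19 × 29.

Reciprocity: 21 ≡ 1 and 9367 ≡ 3 (mod 4), so (21/9367) = +(9367/21).
Reduce top mod 21: now compute (1/21).
Reached (1/21) = 1. Collecting the sign flips along the way, the symbol is +1.

1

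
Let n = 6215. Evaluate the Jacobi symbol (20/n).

Pull out 2^2: since 6215 ≡ 7 (mod 8), (2/6215) = +1, so (2/6215)^2 = +1.
Reciprocity: 5 ≡ 1 and 6215 ≡ 3 (mod 4), so (5/6215) = +(6215/5).
Reduce top mod 5: now compute (0/5).
Top reduces to 0: gcd > 1, so the symbol is 0.

0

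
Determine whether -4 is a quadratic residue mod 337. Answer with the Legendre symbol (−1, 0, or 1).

First reduce: -4 ≡ 333 (mod 337).
Reciprocity: 333 ≡ 1 and 337 ≡ 1 (mod 4), so (333/337) = +(337/333).
Reduce top mod 333: now compute (4/333).
Pull out 2^2: since 333 ≡ 5 (mod 8), (2/333) = -1, so (2/333)^2 = +1.
Reached (1/333) = 1. Collecting the sign flips along the way, the symbol is +1.

1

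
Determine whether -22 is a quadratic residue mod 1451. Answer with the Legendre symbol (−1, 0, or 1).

1

First reduce: -22 ≡ 1429 (mod 1451).
Reciprocity: 1429 ≡ 1 and 1451 ≡ 3 (mod 4), so (1429/1451) = +(1451/1429).
Reduce top mod 1429: now compute (22/1429).
Pull out 2: since 1429 ≡ 5 (mod 8), (2/1429) = -1.
Reciprocity: 11 ≡ 3 and 1429 ≡ 1 (mod 4), so (11/1429) = +(1429/11).
Reduce top mod 11: now compute (10/11).
Pull out 2: since 11 ≡ 3 (mod 8), (2/11) = -1.
Reciprocity: 5 ≡ 1 and 11 ≡ 3 (mod 4), so (5/11) = +(11/5).
Reduce top mod 5: now compute (1/5).
Reached (1/5) = 1. Collecting the sign flips along the way, the symbol is +1.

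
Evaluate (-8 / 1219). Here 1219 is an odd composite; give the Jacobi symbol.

First reduce: -8 ≡ 1211 (mod 1219).
Reciprocity: 1211 ≡ 3 and 1219 ≡ 3 (mod 4), so (1211/1219) = −(1219/1211).
Reduce top mod 1211: now compute (8/1211).
Pull out 2^3: since 1211 ≡ 3 (mod 8), (2/1211) = -1, so (2/1211)^3 = -1.
Reached (1/1211) = 1. Collecting the sign flips along the way, the symbol is +1.

1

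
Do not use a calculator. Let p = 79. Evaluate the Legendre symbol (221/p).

-1

Euler's criterion: (221/79) ≡ 63^39 (mod 79).
63^2 ≡ 19 (mod 79)
63^4 ≡ 45 (mod 79)
63^8 ≡ 50 (mod 79)
63^16 ≡ 51 (mod 79)
63^32 ≡ 73 (mod 79)
63^39 = 63^(32+4+2+1) ≡ 78 (mod 79).
Result is 78 ≡ −1, so (221/79) = −1.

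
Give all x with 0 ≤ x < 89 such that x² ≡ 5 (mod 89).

89 ≡ 1 (mod 4), so we find a root by search.
Trying successive values, 19² = 361 ≡ 5 (mod 89). The other root is 89 − 19 = 70.

19, 70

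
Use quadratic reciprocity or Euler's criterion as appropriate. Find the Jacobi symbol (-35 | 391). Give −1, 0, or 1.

-1

First reduce: -35 ≡ 356 (mod 391).
Pull out 2^2: since 391 ≡ 7 (mod 8), (2/391) = +1, so (2/391)^2 = +1.
Reciprocity: 89 ≡ 1 and 391 ≡ 3 (mod 4), so (89/391) = +(391/89).
Reduce top mod 89: now compute (35/89).
Reciprocity: 35 ≡ 3 and 89 ≡ 1 (mod 4), so (35/89) = +(89/35).
Reduce top mod 35: now compute (19/35).
Reciprocity: 19 ≡ 3 and 35 ≡ 3 (mod 4), so (19/35) = −(35/19).
Reduce top mod 19: now compute (16/19).
Pull out 2^4: since 19 ≡ 3 (mod 8), (2/19) = -1, so (2/19)^4 = +1.
Reached (1/19) = 1. Collecting the sign flips along the way, the symbol is -1.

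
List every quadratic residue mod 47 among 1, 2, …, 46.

1,2,3,4,6,7,8,9,12,14,16,17,18,21,24,25,27,28,32,34,36,37,42

Square k = 1,…,23 (k and 47−k give the same square):
1²=1, 2²=4, 3²=9, 4²=16, 5²=25, 6²=36, 7²≡2, 8²≡17, 9²≡34, 10²≡6, 11²≡27, 12²≡3, 13²≡28, 14²≡8, 15²≡37, 16²≡21, 17²≡7, 18²≡42, 19²≡32, 20²≡24, 21²≡18, 22²≡14, 23²≡12 (mod 47).
So the quadratic residues mod 47 are {1, 2, 3, 4, 6, 7, 8, 9, 12, 14, 16, 17, 18, 21, 24, 25, 27, 28, 32, 34, 36, 37, 42}.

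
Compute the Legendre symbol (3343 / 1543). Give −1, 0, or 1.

First reduce: 3343 ≡ 257 (mod 1543).
Reciprocity: 257 ≡ 1 and 1543 ≡ 3 (mod 4), so (257/1543) = +(1543/257).
Reduce top mod 257: now compute (1/257).
Reached (1/257) = 1. Collecting the sign flips along the way, the symbol is +1.

1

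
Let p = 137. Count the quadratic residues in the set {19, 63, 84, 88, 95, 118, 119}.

5

(19/137) = +1 → QR.
(63/137) = +1 → QR.
(84/137) = -1 → non-residue.
(88/137) = +1 → QR.
(95/137) = -1 → non-residue.
(118/137) = +1 → QR.
(119/137) = +1 → QR.
Total quadratic residues among the 7: 5.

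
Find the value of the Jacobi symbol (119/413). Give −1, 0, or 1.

Reciprocity: 119 ≡ 3 and 413 ≡ 1 (mod 4), so (119/413) = +(413/119).
Reduce top mod 119: now compute (56/119).
Pull out 2^3: since 119 ≡ 7 (mod 8), (2/119) = +1, so (2/119)^3 = +1.
Reciprocity: 7 ≡ 3 and 119 ≡ 3 (mod 4), so (7/119) = −(119/7).
Reduce top mod 7: now compute (0/7).
Top reduces to 0: gcd > 1, so the symbol is 0.

0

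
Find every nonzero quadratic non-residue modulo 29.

2 3 8 10 11 12 14 15 17 18 19 21 26 27

Square k = 1,…,14 (k and 29−k give the same square):
1²=1, 2²=4, 3²=9, 4²=16, 5²=25, 6²≡7, 7²≡20, 8²≡6, 9²≡23, 10²≡13, 11²≡5, 12²≡28, 13²≡24, 14²≡22 (mod 29).
The residues are {1, 4, 5, 6, 7, 9, 13, 16, 20, 22, 23, 24, 25, 28}; the non-residues are the remaining 14 nonzero classes.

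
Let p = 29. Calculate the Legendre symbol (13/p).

Euler's criterion: (13/29) ≡ 13^14 (mod 29).
13^2 ≡ 24 (mod 29)
13^4 ≡ 25 (mod 29)
13^8 ≡ 16 (mod 29)
13^14 = 13^(8+4+2) ≡ 1 (mod 29).
Result is 1, so (13/29) = 1.

1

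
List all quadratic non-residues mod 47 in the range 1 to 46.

Square k = 1,…,23 (k and 47−k give the same square):
1²=1, 2²=4, 3²=9, 4²=16, 5²=25, 6²=36, 7²≡2, 8²≡17, 9²≡34, 10²≡6, 11²≡27, 12²≡3, 13²≡28, 14²≡8, 15²≡37, 16²≡21, 17²≡7, 18²≡42, 19²≡32, 20²≡24, 21²≡18, 22²≡14, 23²≡12 (mod 47).
The residues are {1, 2, 3, 4, 6, 7, 8, 9, 12, 14, 16, 17, 18, 21, 24, 25, 27, 28, 32, 34, 36, 37, 42}; the non-residues are the remaining 23 nonzero classes.

5 10 11 13 15 19 20 22 23 26 29 30 31 33 35 38 39 40 41 43 44 45 46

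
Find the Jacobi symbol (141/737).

Reciprocity: 141 ≡ 1 and 737 ≡ 1 (mod 4), so (141/737) = +(737/141).
Reduce top mod 141: now compute (32/141).
Pull out 2^5: since 141 ≡ 5 (mod 8), (2/141) = -1, so (2/141)^5 = -1.
Reached (1/141) = 1. Collecting the sign flips along the way, the symbol is -1.

-1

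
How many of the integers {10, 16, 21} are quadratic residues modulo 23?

(10/23) = -1 → non-residue.
(16/23) = +1 → QR.
(21/23) = -1 → non-residue.
Total quadratic residues among the 3: 1.

1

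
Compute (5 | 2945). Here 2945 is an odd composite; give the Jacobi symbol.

0

Reciprocity: 5 ≡ 1 and 2945 ≡ 1 (mod 4), so (5/2945) = +(2945/5).
Reduce top mod 5: now compute (0/5).
Top reduces to 0: gcd > 1, so the symbol is 0.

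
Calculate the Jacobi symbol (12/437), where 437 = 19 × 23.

Pull out 2^2: since 437 ≡ 5 (mod 8), (2/437) = -1, so (2/437)^2 = +1.
Reciprocity: 3 ≡ 3 and 437 ≡ 1 (mod 4), so (3/437) = +(437/3).
Reduce top mod 3: now compute (2/3).
Pull out 2: since 3 ≡ 3 (mod 8), (2/3) = -1.
Reached (1/3) = 1. Collecting the sign flips along the way, the symbol is -1.

-1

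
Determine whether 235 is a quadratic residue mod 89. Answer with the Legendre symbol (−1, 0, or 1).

First reduce: 235 ≡ 57 (mod 89).
Reciprocity: 57 ≡ 1 and 89 ≡ 1 (mod 4), so (57/89) = +(89/57).
Reduce top mod 57: now compute (32/57).
Pull out 2^5: since 57 ≡ 1 (mod 8), (2/57) = +1, so (2/57)^5 = +1.
Reached (1/57) = 1. Collecting the sign flips along the way, the symbol is +1.

1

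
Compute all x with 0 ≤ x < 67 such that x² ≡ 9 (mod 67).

3, 64

Since 67 ≡ 3 (mod 4), a square root of 9 is 9^((67+1)/4) = 9^17 mod 67.
Repeated squaring: 9^2≡14, 9^4≡62, 9^8≡25, 9^16≡22 (mod 67).
9^17 = 9^(16+1) ≡ 64 (mod 67).
Check: 64² = 4096 ≡ 9 (mod 67). The two roots are 3 and 64.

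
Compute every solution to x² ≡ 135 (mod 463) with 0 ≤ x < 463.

160, 303

Since 463 ≡ 3 (mod 4), a square root of 135 is 135^((463+1)/4) = 135^116 mod 463.
Repeated squaring: 135^2≡168, 135^4≡444, 135^8≡361, 135^16≡218, 135^32≡298, 135^64≡371 (mod 463).
135^116 = 135^(64+32+16+4) ≡ 303 (mod 463).
Check: 303² = 91809 ≡ 135 (mod 463). The two roots are 160 and 303.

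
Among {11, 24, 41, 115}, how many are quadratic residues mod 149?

(11/149) = -1 → non-residue.
(24/149) = +1 → QR.
(41/149) = -1 → non-residue.
(115/149) = -1 → non-residue.
Total quadratic residues among the 4: 1.

1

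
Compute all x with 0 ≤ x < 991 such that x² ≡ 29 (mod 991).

Since 991 ≡ 3 (mod 4), a square root of 29 is 29^((991+1)/4) = 29^248 mod 991.
Repeated squaring: 29^2≡841, 29^4≡698, 29^8≡623, 29^16≡648, 29^32≡711, 29^64≡111, 29^128≡429 (mod 991).
29^248 = 29^(128+64+32+16+8) ≡ 639 (mod 991).
Check: 639² = 408321 ≡ 29 (mod 991). The two roots are 352 and 639.

352, 639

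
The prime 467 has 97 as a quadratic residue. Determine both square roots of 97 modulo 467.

87, 380

Since 467 ≡ 3 (mod 4), a square root of 97 is 97^((467+1)/4) = 97^117 mod 467.
Repeated squaring: 97^2≡69, 97^4≡91, 97^8≡342, 97^16≡214, 97^32≡30, 97^64≡433 (mod 467).
97^117 = 97^(64+32+16+4+1) ≡ 380 (mod 467).
Check: 380² = 144400 ≡ 97 (mod 467). The two roots are 87 and 380.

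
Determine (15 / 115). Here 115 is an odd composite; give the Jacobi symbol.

Reciprocity: 15 ≡ 3 and 115 ≡ 3 (mod 4), so (15/115) = −(115/15).
Reduce top mod 15: now compute (10/15).
Pull out 2: since 15 ≡ 7 (mod 8), (2/15) = +1.
Reciprocity: 5 ≡ 1 and 15 ≡ 3 (mod 4), so (5/15) = +(15/5).
Reduce top mod 5: now compute (0/5).
Top reduces to 0: gcd > 1, so the symbol is 0.

0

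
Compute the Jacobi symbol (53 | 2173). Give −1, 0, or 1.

Reciprocity: 53 ≡ 1 and 2173 ≡ 1 (mod 4), so (53/2173) = +(2173/53).
Reduce top mod 53: now compute (0/53).
Top reduces to 0: gcd > 1, so the symbol is 0.

0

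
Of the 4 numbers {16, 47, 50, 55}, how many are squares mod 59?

(16/59) = +1 → QR.
(47/59) = -1 → non-residue.
(50/59) = -1 → non-residue.
(55/59) = -1 → non-residue.
Total quadratic residues among the 4: 1.

1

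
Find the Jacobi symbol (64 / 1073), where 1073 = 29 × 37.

1

Pull out 2^6: since 1073 ≡ 1 (mod 8), (2/1073) = +1, so (2/1073)^6 = +1.
Reached (1/1073) = 1. Collecting the sign flips along the way, the symbol is +1.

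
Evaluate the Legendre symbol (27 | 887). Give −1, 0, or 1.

Reciprocity: 27 ≡ 3 and 887 ≡ 3 (mod 4), so (27/887) = −(887/27).
Reduce top mod 27: now compute (23/27).
Reciprocity: 23 ≡ 3 and 27 ≡ 3 (mod 4), so (23/27) = −(27/23).
Reduce top mod 23: now compute (4/23).
Pull out 2^2: since 23 ≡ 7 (mod 8), (2/23) = +1, so (2/23)^2 = +1.
Reached (1/23) = 1. Collecting the sign flips along the way, the symbol is +1.

1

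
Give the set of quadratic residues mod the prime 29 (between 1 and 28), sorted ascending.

1 4 5 6 7 9 13 16 20 22 23 24 25 28

Square k = 1,…,14 (k and 29−k give the same square):
1²=1, 2²=4, 3²=9, 4²=16, 5²=25, 6²≡7, 7²≡20, 8²≡6, 9²≡23, 10²≡13, 11²≡5, 12²≡28, 13²≡24, 14²≡22 (mod 29).
So the quadratic residues mod 29 are {1, 4, 5, 6, 7, 9, 13, 16, 20, 22, 23, 24, 25, 28}.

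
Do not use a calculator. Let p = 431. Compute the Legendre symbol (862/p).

0

First reduce: 862 ≡ 0 (mod 431).
Top reduces to 0: gcd > 1, so the symbol is 0.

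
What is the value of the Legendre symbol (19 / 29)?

-1

Euler's criterion: (19/29) ≡ 19^14 (mod 29).
19^2 ≡ 13 (mod 29)
19^4 ≡ 24 (mod 29)
19^8 ≡ 25 (mod 29)
19^14 = 19^(8+4+2) ≡ 28 (mod 29).
Result is 28 ≡ −1, so (19/29) = −1.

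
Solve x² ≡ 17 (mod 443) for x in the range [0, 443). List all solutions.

76, 367

Since 443 ≡ 3 (mod 4), a square root of 17 is 17^((443+1)/4) = 17^111 mod 443.
Repeated squaring: 17^2≡289, 17^4≡237, 17^8≡351, 17^16≡47, 17^32≡437, 17^64≡36 (mod 443).
17^111 = 17^(64+32+8+4+2+1) ≡ 367 (mod 443).
Check: 367² = 134689 ≡ 17 (mod 443). The two roots are 76 and 367.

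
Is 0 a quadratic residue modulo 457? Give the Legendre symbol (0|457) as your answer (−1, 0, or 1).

Top reduces to 0: gcd > 1, so the symbol is 0.

0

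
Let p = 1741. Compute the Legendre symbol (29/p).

Reciprocity: 29 ≡ 1 and 1741 ≡ 1 (mod 4), so (29/1741) = +(1741/29).
Reduce top mod 29: now compute (1/29).
Reached (1/29) = 1. Collecting the sign flips along the way, the symbol is +1.

1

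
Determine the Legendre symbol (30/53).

-1

Pull out 2: since 53 ≡ 5 (mod 8), (2/53) = -1.
Reciprocity: 15 ≡ 3 and 53 ≡ 1 (mod 4), so (15/53) = +(53/15).
Reduce top mod 15: now compute (8/15).
Pull out 2^3: since 15 ≡ 7 (mod 8), (2/15) = +1, so (2/15)^3 = +1.
Reached (1/15) = 1. Collecting the sign flips along the way, the symbol is -1.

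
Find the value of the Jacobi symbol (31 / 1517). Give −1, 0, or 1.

Reciprocity: 31 ≡ 3 and 1517 ≡ 1 (mod 4), so (31/1517) = +(1517/31).
Reduce top mod 31: now compute (29/31).
Reciprocity: 29 ≡ 1 and 31 ≡ 3 (mod 4), so (29/31) = +(31/29).
Reduce top mod 29: now compute (2/29).
Pull out 2: since 29 ≡ 5 (mod 8), (2/29) = -1.
Reached (1/29) = 1. Collecting the sign flips along the way, the symbol is -1.

-1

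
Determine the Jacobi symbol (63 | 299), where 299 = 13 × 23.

Reciprocity: 63 ≡ 3 and 299 ≡ 3 (mod 4), so (63/299) = −(299/63).
Reduce top mod 63: now compute (47/63).
Reciprocity: 47 ≡ 3 and 63 ≡ 3 (mod 4), so (47/63) = −(63/47).
Reduce top mod 47: now compute (16/47).
Pull out 2^4: since 47 ≡ 7 (mod 8), (2/47) = +1, so (2/47)^4 = +1.
Reached (1/47) = 1. Collecting the sign flips along the way, the symbol is +1.

1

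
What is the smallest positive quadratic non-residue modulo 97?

(2/97) = +1, so 2 is a residue.
(3/97) = +1, so 3 is a residue.
(4/97) = +1, so 4 is a residue.
(5/97) = −1, so 5 is the smallest positive non-residue mod 97.

5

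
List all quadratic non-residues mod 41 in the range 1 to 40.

3, 6, 7, 11, 12, 13, 14, 15, 17, 19, 22, 24, 26, 27, 28, 29, 30, 34, 35, 38

Square k = 1,…,20 (k and 41−k give the same square):
1²=1, 2²=4, 3²=9, 4²=16, 5²=25, 6²=36, 7²≡8, 8²≡23, 9²≡40, 10²≡18, 11²≡39, 12²≡21, 13²≡5, 14²≡32, 15²≡20, 16²≡10, 17²≡2, 18²≡37, 19²≡33, 20²≡31 (mod 41).
The residues are {1, 2, 4, 5, 8, 9, 10, 16, 18, 20, 21, 23, 25, 31, 32, 33, 36, 37, 39, 40}; the non-residues are the remaining 20 nonzero classes.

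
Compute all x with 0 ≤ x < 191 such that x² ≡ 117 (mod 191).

58, 133

Since 191 ≡ 3 (mod 4), a square root of 117 is 117^((191+1)/4) = 117^48 mod 191.
Repeated squaring: 117^2≡128, 117^4≡149, 117^8≡45, 117^16≡115, 117^32≡46 (mod 191).
117^48 = 117^(32+16) ≡ 133 (mod 191).
Check: 133² = 17689 ≡ 117 (mod 191). The two roots are 58 and 133.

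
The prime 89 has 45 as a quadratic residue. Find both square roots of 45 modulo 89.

89 ≡ 1 (mod 4), so we find a root by search.
Trying successive values, 32² = 1024 ≡ 45 (mod 89). The other root is 89 − 32 = 57.

32, 57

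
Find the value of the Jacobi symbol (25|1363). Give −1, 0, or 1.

Reciprocity: 25 ≡ 1 and 1363 ≡ 3 (mod 4), so (25/1363) = +(1363/25).
Reduce top mod 25: now compute (13/25).
Reciprocity: 13 ≡ 1 and 25 ≡ 1 (mod 4), so (13/25) = +(25/13).
Reduce top mod 13: now compute (12/13).
Pull out 2^2: since 13 ≡ 5 (mod 8), (2/13) = -1, so (2/13)^2 = +1.
Reciprocity: 3 ≡ 3 and 13 ≡ 1 (mod 4), so (3/13) = +(13/3).
Reduce top mod 3: now compute (1/3).
Reached (1/3) = 1. Collecting the sign flips along the way, the symbol is +1.

1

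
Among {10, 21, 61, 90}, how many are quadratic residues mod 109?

2

(10/109) = -1 → non-residue.
(21/109) = +1 → QR.
(61/109) = +1 → QR.
(90/109) = -1 → non-residue.
Total quadratic residues among the 4: 2.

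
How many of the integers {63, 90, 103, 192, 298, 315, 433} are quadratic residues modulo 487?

3

(63/487) = -1 → non-residue.
(90/487) = -1 → non-residue.
(103/487) = +1 → QR.
(192/487) = -1 → non-residue.
(298/487) = -1 → non-residue.
(315/487) = +1 → QR.
(433/487) = +1 → QR.
Total quadratic residues among the 7: 3.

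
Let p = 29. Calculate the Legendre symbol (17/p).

Reciprocity: 17 ≡ 1 and 29 ≡ 1 (mod 4), so (17/29) = +(29/17).
Reduce top mod 17: now compute (12/17).
Pull out 2^2: since 17 ≡ 1 (mod 8), (2/17) = +1, so (2/17)^2 = +1.
Reciprocity: 3 ≡ 3 and 17 ≡ 1 (mod 4), so (3/17) = +(17/3).
Reduce top mod 3: now compute (2/3).
Pull out 2: since 3 ≡ 3 (mod 8), (2/3) = -1.
Reached (1/3) = 1. Collecting the sign flips along the way, the symbol is -1.

-1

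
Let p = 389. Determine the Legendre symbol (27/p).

Reciprocity: 27 ≡ 3 and 389 ≡ 1 (mod 4), so (27/389) = +(389/27).
Reduce top mod 27: now compute (11/27).
Reciprocity: 11 ≡ 3 and 27 ≡ 3 (mod 4), so (11/27) = −(27/11).
Reduce top mod 11: now compute (5/11).
Reciprocity: 5 ≡ 1 and 11 ≡ 3 (mod 4), so (5/11) = +(11/5).
Reduce top mod 5: now compute (1/5).
Reached (1/5) = 1. Collecting the sign flips along the way, the symbol is -1.

-1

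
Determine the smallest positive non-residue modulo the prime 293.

(2/293) = −1, so 2 is the smallest positive non-residue mod 293.

2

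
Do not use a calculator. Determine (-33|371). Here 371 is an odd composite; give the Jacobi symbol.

First reduce: -33 ≡ 338 (mod 371).
Pull out 2: since 371 ≡ 3 (mod 8), (2/371) = -1.
Reciprocity: 169 ≡ 1 and 371 ≡ 3 (mod 4), so (169/371) = +(371/169).
Reduce top mod 169: now compute (33/169).
Reciprocity: 33 ≡ 1 and 169 ≡ 1 (mod 4), so (33/169) = +(169/33).
Reduce top mod 33: now compute (4/33).
Pull out 2^2: since 33 ≡ 1 (mod 8), (2/33) = +1, so (2/33)^2 = +1.
Reached (1/33) = 1. Collecting the sign flips along the way, the symbol is -1.

-1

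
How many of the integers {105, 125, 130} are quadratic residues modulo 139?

(105/139) = -1 → non-residue.
(125/139) = +1 → QR.
(130/139) = -1 → non-residue.
Total quadratic residues among the 3: 1.

1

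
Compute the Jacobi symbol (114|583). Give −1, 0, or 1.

Pull out 2: since 583 ≡ 7 (mod 8), (2/583) = +1.
Reciprocity: 57 ≡ 1 and 583 ≡ 3 (mod 4), so (57/583) = +(583/57).
Reduce top mod 57: now compute (13/57).
Reciprocity: 13 ≡ 1 and 57 ≡ 1 (mod 4), so (13/57) = +(57/13).
Reduce top mod 13: now compute (5/13).
Reciprocity: 5 ≡ 1 and 13 ≡ 1 (mod 4), so (5/13) = +(13/5).
Reduce top mod 5: now compute (3/5).
Reciprocity: 3 ≡ 3 and 5 ≡ 1 (mod 4), so (3/5) = +(5/3).
Reduce top mod 3: now compute (2/3).
Pull out 2: since 3 ≡ 3 (mod 8), (2/3) = -1.
Reached (1/3) = 1. Collecting the sign flips along the way, the symbol is -1.

-1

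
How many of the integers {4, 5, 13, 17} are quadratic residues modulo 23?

(4/23) = +1 → QR.
(5/23) = -1 → non-residue.
(13/23) = +1 → QR.
(17/23) = -1 → non-residue.
Total quadratic residues among the 4: 2.

2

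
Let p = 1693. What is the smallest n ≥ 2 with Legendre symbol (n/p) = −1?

2

(2/1693) = −1, so 2 is the smallest positive non-residue mod 1693.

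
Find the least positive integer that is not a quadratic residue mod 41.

3

(2/41) = +1, so 2 is a residue.
(3/41) = −1, so 3 is the smallest positive non-residue mod 41.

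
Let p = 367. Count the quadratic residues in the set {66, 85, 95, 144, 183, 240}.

5

(66/367) = +1 → QR.
(85/367) = +1 → QR.
(95/367) = +1 → QR.
(144/367) = +1 → QR.
(183/367) = -1 → non-residue.
(240/367) = +1 → QR.
Total quadratic residues among the 6: 5.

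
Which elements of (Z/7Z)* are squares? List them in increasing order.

Square k = 1,…,3 (k and 7−k give the same square):
1²=1, 2²=4, 3²≡2 (mod 7).
So the quadratic residues mod 7 are {1, 2, 4}.

1,2,4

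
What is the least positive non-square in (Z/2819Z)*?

2

(2/2819) = −1, so 2 is the smallest positive non-residue mod 2819.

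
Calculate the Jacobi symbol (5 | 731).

Reciprocity: 5 ≡ 1 and 731 ≡ 3 (mod 4), so (5/731) = +(731/5).
Reduce top mod 5: now compute (1/5).
Reached (1/5) = 1. Collecting the sign flips along the way, the symbol is +1.

1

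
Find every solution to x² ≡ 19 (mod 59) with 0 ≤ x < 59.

Since 59 ≡ 3 (mod 4), a square root of 19 is 19^((59+1)/4) = 19^15 mod 59.
Repeated squaring: 19^2≡7, 19^4≡49, 19^8≡41 (mod 59).
19^15 = 19^(8+4+2+1) ≡ 45 (mod 59).
Check: 45² = 2025 ≡ 19 (mod 59). The two roots are 14 and 45.

14, 45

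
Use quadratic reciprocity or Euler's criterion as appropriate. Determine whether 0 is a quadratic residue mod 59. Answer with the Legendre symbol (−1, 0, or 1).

Top reduces to 0: gcd > 1, so the symbol is 0.

0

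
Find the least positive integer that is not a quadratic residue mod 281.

3

(2/281) = +1, so 2 is a residue.
(3/281) = −1, so 3 is the smallest positive non-residue mod 281.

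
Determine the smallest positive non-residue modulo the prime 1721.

(2/1721) = +1, so 2 is a residue.
(3/1721) = −1, so 3 is the smallest positive non-residue mod 1721.

3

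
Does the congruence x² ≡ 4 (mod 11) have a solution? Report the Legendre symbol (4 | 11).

1

Pull out 2^2: since 11 ≡ 3 (mod 8), (2/11) = -1, so (2/11)^2 = +1.
Reached (1/11) = 1. Collecting the sign flips along the way, the symbol is +1.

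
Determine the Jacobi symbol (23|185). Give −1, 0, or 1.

1

Reciprocity: 23 ≡ 3 and 185 ≡ 1 (mod 4), so (23/185) = +(185/23).
Reduce top mod 23: now compute (1/23).
Reached (1/23) = 1. Collecting the sign flips along the way, the symbol is +1.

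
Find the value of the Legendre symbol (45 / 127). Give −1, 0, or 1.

-1

Reciprocity: 45 ≡ 1 and 127 ≡ 3 (mod 4), so (45/127) = +(127/45).
Reduce top mod 45: now compute (37/45).
Reciprocity: 37 ≡ 1 and 45 ≡ 1 (mod 4), so (37/45) = +(45/37).
Reduce top mod 37: now compute (8/37).
Pull out 2^3: since 37 ≡ 5 (mod 8), (2/37) = -1, so (2/37)^3 = -1.
Reached (1/37) = 1. Collecting the sign flips along the way, the symbol is -1.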